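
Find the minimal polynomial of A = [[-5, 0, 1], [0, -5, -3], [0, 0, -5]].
The characteristic polynomial factors as (x + 5)^3. The minimal polynomial is ∏(x - λ)^{k_λ} where k_λ is the size of the largest Jordan block at λ.

For λ = -5: rank(A + 5I) = 1, and the largest Jordan block has size 2 (the smallest k with rank((A + 5I)^k) = rank((A + 5I)^(k+1))).

So m_A(x) = (x + 5)^2.

m_A(x) = (x + 5)^2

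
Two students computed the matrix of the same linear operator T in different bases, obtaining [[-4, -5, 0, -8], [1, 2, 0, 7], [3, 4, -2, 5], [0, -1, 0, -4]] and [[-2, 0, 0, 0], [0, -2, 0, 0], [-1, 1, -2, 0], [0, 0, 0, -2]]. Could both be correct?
No.

Both have characteristic polynomial (x + 2)^4, but the minimal polynomial of A is (x + 2)^3 while the minimal polynomial of B is (x + 2)^2. The minimal polynomial is a similarity invariant, so A and B are not similar.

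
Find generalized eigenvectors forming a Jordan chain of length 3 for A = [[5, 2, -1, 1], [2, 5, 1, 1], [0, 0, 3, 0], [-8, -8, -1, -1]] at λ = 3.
We seek v_1 ∈ ker((A - 3I)^3) \ ker((A - 3I)^2), then set v_{i+1} = (A - 3I) v_i.

One such chain is v_1 = [[0, 0, 1, 0]]^T, v_2 = [[-1, 1, 0, -1]]^T, v_3 = [[-1, -1, 0, 4]]^T. Check: (A - 3I) v_3 = [[0, 0, 0, 0]]^T = 0.

v_1 = [[0, 0, 1, 0]]^T, v_2 = [[-1, 1, 0, -1]]^T, v_3 = [[-1, -1, 0, 4]]^T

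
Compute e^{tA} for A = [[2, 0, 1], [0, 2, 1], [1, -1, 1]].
e^{tA} = [[(t*e^{t} + 1)*e^{t}, (-t*e^{t} + e^{t} - 1)*e^{t}, (e^{t} - 1)*e^{t}], [(t*e^{t} - e^{t} + 1)*e^{t}, (-t*e^{t} + 2*e^{t} - 1)*e^{t}, (e^{t} - 1)*e^{t}], [(e^{t} - 1)*e^{t}, (1 - e^{t})*e^{t}, e^{t}]]

A has Jordan form J = [[1, 0, 0], [0, 2, 1], [0, 0, 2]] with A = PJP^{-1}, so e^{tA} = P e^{tJ} P^{-1}.

For a Jordan block J_k(λ), e^{tJ_k(λ)} = e^{λt} · (I + tN + t^2 N^2/2! + ... + t^{k-1} N^{k-1}/(k-1)!) where N is the nilpotent superdiagonal part.

Assembling the blocks and conjugating back gives the entries of e^{tA} as shown above.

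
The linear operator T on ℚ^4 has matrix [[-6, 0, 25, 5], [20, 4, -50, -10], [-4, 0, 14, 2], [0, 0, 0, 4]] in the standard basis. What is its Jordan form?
The characteristic polynomial is det(xI - A) = (x - 4)^4, so the eigenvalues are 4 (algebraic multiplicity 4).

For λ = 4: rank(A - 4I) = 1, rank((A - 4I)^2) = 0. The eigenspace has dimension 4 - 1 = 3, so there are 3 Jordan blocks; the rank sequence gives block sizes [2, 1, 1].

Assembling the blocks gives the Jordan form J above.

J = [[4, 1, 0, 0], [0, 4, 0, 0], [0, 0, 4, 0], [0, 0, 0, 4]]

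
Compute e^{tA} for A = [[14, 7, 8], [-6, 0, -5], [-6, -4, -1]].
A has Jordan form J = [[4, 1, 0], [0, 4, 0], [0, 0, 5]] with A = PJP^{-1}, so e^{tA} = P e^{tJ} P^{-1}.

For a Jordan block J_k(λ), e^{tJ_k(λ)} = e^{λt} · (I + tN + t^2 N^2/2! + ... + t^{k-1} N^{k-1}/(k-1)!) where N is the nilpotent superdiagonal part.

Assembling the blocks and conjugating back gives the entries of e^{tA} as shown above.

e^{tA} = [[(10*e^{t} - 9)*e^{4*t}, (-3*t + 10*e^{t} - 10)*e^{4*t}, (3*t + 5*e^{t} - 5)*e^{4*t}], [6*(1 - e^{t})*e^{4*t}, (2*t - 6*e^{t} + 7)*e^{4*t}, (-2*t - 3*e^{t} + 3)*e^{4*t}], [6*(1 - e^{t})*e^{4*t}, 2*(t - 3*e^{t} + 3)*e^{4*t}, (-2*t - 3*e^{t} + 4)*e^{4*t}]]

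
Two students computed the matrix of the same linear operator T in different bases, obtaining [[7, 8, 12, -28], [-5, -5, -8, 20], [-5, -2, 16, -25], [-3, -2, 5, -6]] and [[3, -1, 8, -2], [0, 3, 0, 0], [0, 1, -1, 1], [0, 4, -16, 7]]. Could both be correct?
Two matrices over a field are similar if and only if they have the same invariant factors.

Both A and B have characteristic polynomial (x - 3)^4 and minimal polynomial (x - 3)^2. Computing further, both have invariant factors (x - 3)^2, (x - 3)^2. Hence A and B are similar.

Yes.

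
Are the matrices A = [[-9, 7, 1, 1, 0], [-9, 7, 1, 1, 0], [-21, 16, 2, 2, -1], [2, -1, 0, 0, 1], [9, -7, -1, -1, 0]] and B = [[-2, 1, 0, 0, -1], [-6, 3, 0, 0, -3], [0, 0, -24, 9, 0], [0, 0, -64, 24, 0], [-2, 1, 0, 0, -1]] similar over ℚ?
No.

Both have characteristic polynomial x^5, but the minimal polynomial of A is x^3 while the minimal polynomial of B is x^2. The minimal polynomial is a similarity invariant, so A and B are not similar.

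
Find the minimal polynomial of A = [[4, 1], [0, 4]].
m_A(x) = (x - 4)^2

The characteristic polynomial factors as (x - 4)^2. The minimal polynomial is ∏(x - λ)^{k_λ} where k_λ is the size of the largest Jordan block at λ.

For λ = 4: rank(A - 4I) = 1, and the largest Jordan block has size 2 (the smallest k with rank((A - 4I)^k) = rank((A - 4I)^(k+1))).

So m_A(x) = (x - 4)^2.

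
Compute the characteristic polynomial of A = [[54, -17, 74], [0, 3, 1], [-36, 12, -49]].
χ_A(x) = (x - 3)^2(x - 2)

xI - A = [[x - 54, 17, -74], [0, x - 3, -1], [36, -12, x + 49]].

Expanding det(xI - A) along the first row:
det(xI - A) = + (x - 54)·det([[x - 3, -1], [-12, x + 49]]) - (17)·det([[0, -1], [36, x + 49]]) + (-74)·det([[0, x - 3], [36, -12]]).

Evaluating gives χ_A(x) = x^3 - 8x^2 + 21x - 18 = (x - 3)^2(x - 2).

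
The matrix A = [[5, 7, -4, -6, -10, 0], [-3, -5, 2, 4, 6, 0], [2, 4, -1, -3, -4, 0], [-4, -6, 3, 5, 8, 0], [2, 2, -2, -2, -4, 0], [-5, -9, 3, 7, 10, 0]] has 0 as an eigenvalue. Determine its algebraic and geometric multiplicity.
algebraic multiplicity 6, geometric multiplicity 4

The characteristic polynomial is x^6, so the factor x appears with exponent 6: the algebraic multiplicity is 6.

rank(A) = 2, so the eigenspace has dimension 6 - 2 = 4: the geometric multiplicity is 4.

Since 4 < 6, A is not diagonalizable.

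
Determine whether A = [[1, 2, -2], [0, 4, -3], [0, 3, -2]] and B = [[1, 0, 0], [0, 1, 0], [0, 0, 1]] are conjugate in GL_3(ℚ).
Both have characteristic polynomial (x - 1)^3, but the minimal polynomial of A is (x - 1)^2 while the minimal polynomial of B is x - 1. The minimal polynomial is a similarity invariant, so A and B are not similar.

No.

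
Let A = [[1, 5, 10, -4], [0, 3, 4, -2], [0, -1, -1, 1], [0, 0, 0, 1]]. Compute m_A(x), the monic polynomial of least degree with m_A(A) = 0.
The characteristic polynomial factors as (x - 1)^4. The minimal polynomial is ∏(x - λ)^{k_λ} where k_λ is the size of the largest Jordan block at λ.

For λ = 1: rank(A - I) = 2, and the largest Jordan block has size 2 (the smallest k with rank((A - I)^k) = rank((A - I)^(k+1))).

So m_A(x) = (x - 1)^2.

m_A(x) = (x - 1)^2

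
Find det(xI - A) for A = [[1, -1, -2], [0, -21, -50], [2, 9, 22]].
χ_A(x) = (x - 4)(x + 1)^2

xI - A = [[x - 1, 1, 2], [0, x + 21, 50], [-2, -9, x - 22]].

Expanding det(xI - A) along the first row:
det(xI - A) = + (x - 1)·det([[x + 21, 50], [-9, x - 22]]) - (1)·det([[0, 50], [-2, x - 22]]) + (2)·det([[0, x + 21], [-2, -9]]).

Evaluating gives χ_A(x) = x^3 - 2x^2 - 7x - 4 = (x - 4)(x + 1)^2.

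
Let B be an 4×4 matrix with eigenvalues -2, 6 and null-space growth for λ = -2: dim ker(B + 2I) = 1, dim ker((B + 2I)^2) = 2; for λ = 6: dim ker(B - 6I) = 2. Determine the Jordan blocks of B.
Jordan blocks: (-2, 2), (6, 1), (6, 1)

λ = -2: successive nullity increments [1, 1] count blocks of size ≥ k; block sizes are [2].
λ = 6: successive nullity increments [2] count blocks of size ≥ k; block sizes are [1, 1].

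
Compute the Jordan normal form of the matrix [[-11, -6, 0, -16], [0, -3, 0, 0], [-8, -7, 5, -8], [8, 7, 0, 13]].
J = [[-3, 1, 0, 0], [0, -3, 0, 0], [0, 0, 5, 0], [0, 0, 0, 5]]

The characteristic polynomial is det(xI - A) = (x - 5)^2(x + 3)^2, so the eigenvalues are -3 (algebraic multiplicity 2), 5 (algebraic multiplicity 2).

For λ = -3: rank(A + 3I) = 3, rank((A + 3I)^2) = 2. The eigenspace has dimension 4 - 3 = 1, so there is 1 Jordan block; the rank sequence gives block sizes [2].

For λ = 5: rank(A - 5I) = 2. The eigenspace has dimension 4 - 2 = 2, so there are 2 Jordan blocks; the rank sequence gives block sizes [1, 1].

Assembling the blocks gives the Jordan form J above.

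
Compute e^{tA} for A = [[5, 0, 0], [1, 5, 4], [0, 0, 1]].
A has Jordan form J = [[1, 0, 0], [0, 5, 1], [0, 0, 5]] with A = PJP^{-1}, so e^{tA} = P e^{tJ} P^{-1}.

For a Jordan block J_k(λ), e^{tJ_k(λ)} = e^{λt} · (I + tN + t^2 N^2/2! + ... + t^{k-1} N^{k-1}/(k-1)!) where N is the nilpotent superdiagonal part.

Assembling the blocks and conjugating back gives the entries of e^{tA} as shown above.

e^{tA} = [[e^{5*t}, 0, 0], [t*e^{5*t}, e^{5*t}, e^{5*t} - e^{t}], [0, 0, e^{t}]]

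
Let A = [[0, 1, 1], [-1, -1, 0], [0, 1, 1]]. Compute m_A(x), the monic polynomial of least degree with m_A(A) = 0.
m_A(x) = x^3

The characteristic polynomial factors as x^3. The minimal polynomial is ∏(x - λ)^{k_λ} where k_λ is the size of the largest Jordan block at λ.

For λ = 0: rank(A) = 2, and the largest Jordan block has size 3 (the smallest k with rank(A^k) = rank(A^(k+1))).

So m_A(x) = x^3.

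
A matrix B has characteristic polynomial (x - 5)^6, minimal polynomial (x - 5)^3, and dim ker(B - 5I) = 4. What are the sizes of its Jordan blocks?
λ = 5: algebraic multiplicity 6 (exponent in χ_B), largest block size 3 (exponent in m_B), 4 blocks (geometric multiplicity). These force block sizes [3, 1, 1, 1].

Jordan blocks: (5, 3), (5, 1), (5, 1), (5, 1)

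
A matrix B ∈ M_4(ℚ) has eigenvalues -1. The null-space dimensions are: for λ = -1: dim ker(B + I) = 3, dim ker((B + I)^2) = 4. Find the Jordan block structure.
Jordan blocks: (-1, 2), (-1, 1), (-1, 1)

λ = -1: successive nullity increments [3, 1] count blocks of size ≥ k; block sizes are [2, 1, 1].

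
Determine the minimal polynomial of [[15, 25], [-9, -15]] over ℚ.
m_A(x) = x^2

The characteristic polynomial factors as x^2. The minimal polynomial is ∏(x - λ)^{k_λ} where k_λ is the size of the largest Jordan block at λ.

For λ = 0: rank(A) = 1, and the largest Jordan block has size 2 (the smallest k with rank(A^k) = rank(A^(k+1))).

So m_A(x) = x^2.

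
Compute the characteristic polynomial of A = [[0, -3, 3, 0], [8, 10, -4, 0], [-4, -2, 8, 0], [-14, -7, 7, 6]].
χ_A(x) = (x - 6)^4

xI - A = [[x, 3, -3, 0], [-8, x - 10, 4, 0], [4, 2, x - 8, 0], [14, 7, -7, x - 6]].

Expanding det(xI - A) along the first row:
det(xI - A) = + (x)·det([[x - 10, 4, 0], [2, x - 8, 0], [7, -7, x - 6]]) - (3)·det([[-8, 4, 0], [4, x - 8, 0], [14, -7, x - 6]]) + (-3)·det([[-8, x - 10, 0], [4, 2, 0], [14, 7, x - 6]]) - (0)·det([[-8, x - 10, 4], [4, 2, x - 8], [14, 7, -7]]).

Evaluating gives χ_A(x) = x^4 - 24x^3 + 216x^2 - 864x + 1296 = (x - 6)^4.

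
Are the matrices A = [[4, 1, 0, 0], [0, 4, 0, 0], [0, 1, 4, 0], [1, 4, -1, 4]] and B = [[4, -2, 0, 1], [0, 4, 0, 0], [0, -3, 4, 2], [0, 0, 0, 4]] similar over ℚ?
Yes.

Two matrices over a field are similar if and only if they have the same invariant factors.

Both A and B have characteristic polynomial (x - 4)^4 and minimal polynomial (x - 4)^2. Computing further, both have invariant factors (x - 4)^2, (x - 4)^2. Hence A and B are similar.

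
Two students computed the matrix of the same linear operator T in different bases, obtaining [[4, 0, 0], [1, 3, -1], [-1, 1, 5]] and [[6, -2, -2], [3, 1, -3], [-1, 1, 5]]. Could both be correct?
Two matrices over a field are similar if and only if they have the same invariant factors.

Both A and B have characteristic polynomial (x - 4)^3 and minimal polynomial (x - 4)^2. Computing further, both have invariant factors x - 4, (x - 4)^2. Hence A and B are similar.

Yes.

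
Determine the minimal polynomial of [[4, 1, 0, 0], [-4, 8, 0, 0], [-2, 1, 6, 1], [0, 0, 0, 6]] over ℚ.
The characteristic polynomial factors as (x - 6)^4. The minimal polynomial is ∏(x - λ)^{k_λ} where k_λ is the size of the largest Jordan block at λ.

For λ = 6: rank(A - 6I) = 2, and the largest Jordan block has size 2 (the smallest k with rank((A - 6I)^k) = rank((A - 6I)^(k+1))).

So m_A(x) = (x - 6)^2.

m_A(x) = (x - 6)^2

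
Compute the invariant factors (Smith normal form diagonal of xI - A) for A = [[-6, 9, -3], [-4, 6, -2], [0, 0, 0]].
x, x^2

The Jordan structure of A has elementary divisors x^2, x. Arranging the block sizes at each eigenvalue in decreasing order and taking row products gives the invariant factors.

Invariant factors (smallest first, each dividing the next): x, x^2.

Check: the last factor x^2 is the minimal polynomial, and the product x^3 is the characteristic polynomial.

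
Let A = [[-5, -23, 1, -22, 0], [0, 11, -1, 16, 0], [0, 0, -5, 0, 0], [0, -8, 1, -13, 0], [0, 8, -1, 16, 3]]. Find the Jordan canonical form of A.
The characteristic polynomial is det(xI - A) = (x - 3)^2(x + 5)^3, so the eigenvalues are -5 (algebraic multiplicity 3), 3 (algebraic multiplicity 2).

For λ = -5: rank(A + 5I) = 4, rank((A + 5I)^2) = 3, rank((A + 5I)^3) = 2. The eigenspace has dimension 5 - 4 = 1, so there is 1 Jordan block; the rank sequence gives block sizes [3].

For λ = 3: rank(A - 3I) = 3. The eigenspace has dimension 5 - 3 = 2, so there are 2 Jordan blocks; the rank sequence gives block sizes [1, 1].

Assembling the blocks gives the Jordan form J above.

J = [[-5, 1, 0, 0, 0], [0, -5, 1, 0, 0], [0, 0, -5, 0, 0], [0, 0, 0, 3, 0], [0, 0, 0, 0, 3]]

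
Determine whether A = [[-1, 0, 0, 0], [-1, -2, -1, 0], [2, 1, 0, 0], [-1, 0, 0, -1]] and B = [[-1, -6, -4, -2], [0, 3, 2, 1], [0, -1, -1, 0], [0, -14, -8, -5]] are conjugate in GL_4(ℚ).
Two matrices over a field are similar if and only if they have the same invariant factors.

Both A and B have characteristic polynomial (x + 1)^4 and minimal polynomial (x + 1)^3. Computing further, both have invariant factors x + 1, (x + 1)^3. Hence A and B are similar.

Yes.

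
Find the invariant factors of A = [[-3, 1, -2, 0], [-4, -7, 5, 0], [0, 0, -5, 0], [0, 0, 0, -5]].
x + 5, (x + 5)^3

The Jordan structure of A has elementary divisors (x + 5)^3, (x + 5). Arranging the block sizes at each eigenvalue in decreasing order and taking row products gives the invariant factors.

Invariant factors (smallest first, each dividing the next): x + 5, (x + 5)^3.

Check: the last factor (x + 5)^3 is the minimal polynomial, and the product (x + 5)^4 is the characteristic polynomial.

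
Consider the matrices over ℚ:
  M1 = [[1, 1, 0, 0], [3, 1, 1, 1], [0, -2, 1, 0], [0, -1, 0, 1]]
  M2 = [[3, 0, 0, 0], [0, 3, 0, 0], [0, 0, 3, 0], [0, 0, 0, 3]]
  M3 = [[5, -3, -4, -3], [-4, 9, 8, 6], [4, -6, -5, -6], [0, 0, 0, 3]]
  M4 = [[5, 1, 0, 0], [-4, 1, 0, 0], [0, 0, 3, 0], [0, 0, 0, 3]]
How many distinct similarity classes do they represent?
3 classes: {M1}, {M2}, {M3, M4}

Characteristic polynomials: χ_{M1} = (x - 1)^4, χ_{M2} = (x - 3)^4, χ_{M3} = (x - 3)^4, χ_{M4} = (x - 3)^4.

{M1}: invariant factors x - 1, (x - 1)^3.

{M2}: invariant factors x - 3, x - 3, x - 3, x - 3.

{M3, M4}: invariant factors x - 3, x - 3, (x - 3)^2.

Matrices are similar if and only if their invariant-factor lists agree; the partition into similarity classes is {M1}, {M2}, {M3, M4}.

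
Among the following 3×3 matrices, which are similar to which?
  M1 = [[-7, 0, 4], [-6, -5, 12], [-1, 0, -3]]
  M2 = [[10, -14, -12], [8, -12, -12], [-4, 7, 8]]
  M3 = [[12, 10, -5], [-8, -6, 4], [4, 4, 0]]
2 classes: {M1}, {M2, M3}

Characteristic polynomials: χ_{M1} = (x + 5)^3, χ_{M2} = (x - 2)^3, χ_{M3} = (x - 2)^3.

{M1}: invariant factors x + 5, (x + 5)^2.

{M2, M3}: invariant factors x - 2, (x - 2)^2.

Matrices are similar if and only if their invariant-factor lists agree; the partition into similarity classes is {M1}, {M2, M3}.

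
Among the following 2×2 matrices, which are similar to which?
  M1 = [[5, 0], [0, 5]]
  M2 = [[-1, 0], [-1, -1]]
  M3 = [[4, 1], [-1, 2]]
3 classes: {M1}, {M2}, {M3}

Characteristic polynomials: χ_{M1} = (x - 5)^2, χ_{M2} = (x + 1)^2, χ_{M3} = (x - 3)^2.

{M1}: invariant factors x - 5, x - 5.

{M2}: invariant factors (x + 1)^2.

{M3}: invariant factors (x - 3)^2.

Matrices are similar if and only if their invariant-factor lists agree; the partition into similarity classes is {M1}, {M2}, {M3}.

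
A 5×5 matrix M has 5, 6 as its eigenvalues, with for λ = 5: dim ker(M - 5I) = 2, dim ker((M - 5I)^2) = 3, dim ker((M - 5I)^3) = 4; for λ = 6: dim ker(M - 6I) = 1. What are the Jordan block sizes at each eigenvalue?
Jordan blocks: (5, 3), (5, 1), (6, 1)

λ = 5: successive nullity increments [2, 1, 1] count blocks of size ≥ k; block sizes are [3, 1].
λ = 6: successive nullity increments [1] count blocks of size ≥ k; block sizes are [1].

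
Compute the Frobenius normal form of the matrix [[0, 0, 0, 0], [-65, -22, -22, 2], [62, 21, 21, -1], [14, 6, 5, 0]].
The invariant factors of A (the non-unit diagonal entries of the Smith normal form of xI - A over ℚ[x]) are x(x + 4)(x^2 - 3x + 5), each dividing the next. The characteristic polynomial is their product, x(x + 4)(x^2 - 3x + 5).

The rational canonical form is the block-diagonal matrix of companion matrices C(f_i):
R = [[0, 0, 0, 0], [1, 0, 0, -20], [0, 1, 0, 7], [0, 0, 1, -1]].

Note the characteristic polynomial does not split into linear factors over ℚ, so A has no Jordan form over ℚ; the rational canonical form exists over any field.

R = [[0, 0, 0, 0], [1, 0, 0, -20], [0, 1, 0, 7], [0, 0, 1, -1]]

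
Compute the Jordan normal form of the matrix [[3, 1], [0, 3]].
J = [[3, 1], [0, 3]]

The characteristic polynomial is det(xI - A) = (x - 3)^2, so the eigenvalues are 3 (algebraic multiplicity 2).

For λ = 3: rank(A - 3I) = 1, rank((A - 3I)^2) = 0. The eigenspace has dimension 2 - 1 = 1, so there is 1 Jordan block; the rank sequence gives block sizes [2].

Assembling the blocks gives the Jordan form J above.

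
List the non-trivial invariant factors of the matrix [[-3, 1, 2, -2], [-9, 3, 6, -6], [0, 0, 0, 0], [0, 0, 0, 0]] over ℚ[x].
The Jordan structure of A has elementary divisors x^2, x, x. Arranging the block sizes at each eigenvalue in decreasing order and taking row products gives the invariant factors.

Invariant factors (smallest first, each dividing the next): x, x, x^2.

Check: the last factor x^2 is the minimal polynomial, and the product x^4 is the characteristic polynomial.

x, x, x^2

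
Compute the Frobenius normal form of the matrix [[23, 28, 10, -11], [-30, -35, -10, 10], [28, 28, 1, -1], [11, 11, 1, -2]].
The invariant factors of A (the non-unit diagonal entries of the Smith normal form of xI - A over ℚ[x]) are x + 5, (x + 1)(x + 2)(x + 5), each dividing the next. The characteristic polynomial is their product, (x + 1)(x + 2)(x + 5)^2.

The rational canonical form is the block-diagonal matrix of companion matrices C(f_i):
R = [[-5, 0, 0, 0], [0, 0, 0, -10], [0, 1, 0, -17], [0, 0, 1, -8]].

R = [[-5, 0, 0, 0], [0, 0, 0, -10], [0, 1, 0, -17], [0, 0, 1, -8]]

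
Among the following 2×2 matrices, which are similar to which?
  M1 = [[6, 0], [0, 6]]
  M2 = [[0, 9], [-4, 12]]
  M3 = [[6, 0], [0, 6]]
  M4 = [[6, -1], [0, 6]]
2 classes: {M1, M3}, {M2, M4}

Characteristic polynomials: χ_{M1} = (x - 6)^2, χ_{M2} = (x - 6)^2, χ_{M3} = (x - 6)^2, χ_{M4} = (x - 6)^2.

{M1, M3}: invariant factors x - 6, x - 6.

{M2, M4}: invariant factors (x - 6)^2.

Matrices are similar if and only if their invariant-factor lists agree; the partition into similarity classes is {M1, M3}, {M2, M4}.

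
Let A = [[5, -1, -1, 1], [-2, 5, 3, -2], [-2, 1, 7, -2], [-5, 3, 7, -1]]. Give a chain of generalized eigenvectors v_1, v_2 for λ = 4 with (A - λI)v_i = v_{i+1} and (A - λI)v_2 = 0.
v_1 = [[0, 2, 1, 3]]^T, v_2 = [[0, -1, -1, -2]]^T

We seek v_1 ∈ ker((A - 4I)^2) \ ker(A - 4I), then set v_{i+1} = (A - 4I) v_i.

One such chain is v_1 = [[0, 2, 1, 3]]^T, v_2 = [[0, -1, -1, -2]]^T. Check: (A - 4I) v_2 = [[0, 0, 0, 0]]^T = 0.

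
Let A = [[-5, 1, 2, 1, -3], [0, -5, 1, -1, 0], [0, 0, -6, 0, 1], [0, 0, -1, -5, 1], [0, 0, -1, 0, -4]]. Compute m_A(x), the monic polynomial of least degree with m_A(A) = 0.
The characteristic polynomial factors as (x + 5)^5. The minimal polynomial is ∏(x - λ)^{k_λ} where k_λ is the size of the largest Jordan block at λ.

For λ = -5: rank(A + 5I) = 3, and the largest Jordan block has size 3 (the smallest k with rank((A + 5I)^k) = rank((A + 5I)^(k+1))).

So m_A(x) = (x + 5)^3.

m_A(x) = (x + 5)^3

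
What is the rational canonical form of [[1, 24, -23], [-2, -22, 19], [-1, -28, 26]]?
The invariant factors of A (the non-unit diagonal entries of the Smith normal form of xI - A over ℚ[x]) are (x - 6)(x^2 + x - 5), each dividing the next. The characteristic polynomial is their product, (x - 6)(x^2 + x - 5).

The rational canonical form is the block-diagonal matrix of companion matrices C(f_i):
R = [[0, 0, -30], [1, 0, 11], [0, 1, 5]].

Note the characteristic polynomial does not split into linear factors over ℚ, so A has no Jordan form over ℚ; the rational canonical form exists over any field.

R = [[0, 0, -30], [1, 0, 11], [0, 1, 5]]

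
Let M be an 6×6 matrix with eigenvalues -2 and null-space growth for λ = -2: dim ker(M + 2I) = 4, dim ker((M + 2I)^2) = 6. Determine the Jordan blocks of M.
Jordan blocks: (-2, 2), (-2, 2), (-2, 1), (-2, 1)

λ = -2: successive nullity increments [4, 2] count blocks of size ≥ k; block sizes are [2, 2, 1, 1].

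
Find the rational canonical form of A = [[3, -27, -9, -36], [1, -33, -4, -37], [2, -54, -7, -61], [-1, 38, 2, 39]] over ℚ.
The invariant factors of A (the non-unit diagonal entries of the Smith normal form of xI - A over ℚ[x]) are (x - 3)^2(x + 2)^2, each dividing the next. The characteristic polynomial is their product, (x - 3)^2(x + 2)^2.

The rational canonical form is the block-diagonal matrix of companion matrices C(f_i):
R = [[0, 0, 0, -36], [1, 0, 0, -12], [0, 1, 0, 11], [0, 0, 1, 2]].

R = [[0, 0, 0, -36], [1, 0, 0, -12], [0, 1, 0, 11], [0, 0, 1, 2]]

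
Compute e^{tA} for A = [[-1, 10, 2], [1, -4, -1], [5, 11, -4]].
A has Jordan form J = [[-5, 1, 0], [0, -5, 0], [0, 0, 1]] with A = PJP^{-1}, so e^{tA} = P e^{tJ} P^{-1}.

For a Jordan block J_k(λ), e^{tJ_k(λ)} = e^{λt} · (I + tN + t^2 N^2/2! + ... + t^{k-1} N^{k-1}/(k-1)!) where N is the nilpotent superdiagonal part.

Assembling the blocks and conjugating back gives the entries of e^{tA} as shown above.

e^{tA} = [[-2*t*e^{-5*t} + e^{t}, 2*(-t + e^{6*t} - 1)*e^{-5*t}, 2*t*e^{-5*t}], [t*e^{-5*t}, (t + 1)*e^{-5*t}, -t*e^{-5*t}], [(-t + e^{6*t} - 1)*e^{-5*t}, (-t + 2*e^{6*t} - 2)*e^{-5*t}, (t + 1)*e^{-5*t}]]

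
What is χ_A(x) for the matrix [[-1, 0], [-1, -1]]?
xI - A = [[x + 1, 0], [1, x + 1]].

Expanding det(xI - A) along the first row:
det(xI - A) = + (x + 1)·det([[x + 1]]) - (0)·det([[1]]).

Evaluating gives χ_A(x) = x^2 + 2x + 1 = (x + 1)^2.

χ_A(x) = (x + 1)^2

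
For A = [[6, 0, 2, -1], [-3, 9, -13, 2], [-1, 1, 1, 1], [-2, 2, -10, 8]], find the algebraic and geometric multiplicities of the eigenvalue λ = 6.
The characteristic polynomial is (x - 6)^4, so the factor x - 6 appears with exponent 4: the algebraic multiplicity is 4.

rank(A - 6I) = 2, so the eigenspace has dimension 4 - 2 = 2: the geometric multiplicity is 2.

Since 2 < 4, A is not diagonalizable.

algebraic multiplicity 4, geometric multiplicity 2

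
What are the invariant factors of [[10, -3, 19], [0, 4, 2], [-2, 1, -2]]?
The Jordan structure of A has elementary divisors (x - 4)^3. Arranging the block sizes at each eigenvalue in decreasing order and taking row products gives the invariant factors.

Invariant factors (smallest first, each dividing the next): (x - 4)^3.

Check: the last factor (x - 4)^3 is the minimal polynomial, and the product (x - 4)^3 is the characteristic polynomial.

(x - 4)^3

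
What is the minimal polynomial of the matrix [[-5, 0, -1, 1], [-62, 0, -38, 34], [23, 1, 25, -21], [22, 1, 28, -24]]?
m_A(x) = (x - 2)^2(x + 4)^2

The characteristic polynomial factors as (x - 2)^2(x + 4)^2. The minimal polynomial is ∏(x - λ)^{k_λ} where k_λ is the size of the largest Jordan block at λ.

For λ = -4: rank(A + 4I) = 3, and the largest Jordan block has size 2 (the smallest k with rank((A + 4I)^k) = rank((A + 4I)^(k+1))).
For λ = 2: rank(A - 2I) = 3, and the largest Jordan block has size 2 (the smallest k with rank((A - 2I)^k) = rank((A - 2I)^(k+1))).

So m_A(x) = (x - 2)^2(x + 4)^2.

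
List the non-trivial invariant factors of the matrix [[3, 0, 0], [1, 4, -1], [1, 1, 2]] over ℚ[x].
x - 3, (x - 3)^2

The Jordan structure of A has elementary divisors (x - 3)^2, (x - 3). Arranging the block sizes at each eigenvalue in decreasing order and taking row products gives the invariant factors.

Invariant factors (smallest first, each dividing the next): x - 3, (x - 3)^2.

Check: the last factor (x - 3)^2 is the minimal polynomial, and the product (x - 3)^3 is the characteristic polynomial.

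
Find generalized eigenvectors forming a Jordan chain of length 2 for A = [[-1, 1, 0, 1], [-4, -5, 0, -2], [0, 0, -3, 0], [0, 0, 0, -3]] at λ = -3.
v_1 = [[0, 1, 0, 0]]^T, v_2 = [[1, -2, 0, 0]]^T

We seek v_1 ∈ ker((A + 3I)^2) \ ker(A + 3I), then set v_{i+1} = (A + 3I) v_i.

One such chain is v_1 = [[0, 1, 0, 0]]^T, v_2 = [[1, -2, 0, 0]]^T. Check: (A + 3I) v_2 = [[0, 0, 0, 0]]^T = 0.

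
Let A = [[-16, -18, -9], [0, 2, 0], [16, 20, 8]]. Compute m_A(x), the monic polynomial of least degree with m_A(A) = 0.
The characteristic polynomial factors as (x - 2)(x + 4)^2. The minimal polynomial is ∏(x - λ)^{k_λ} where k_λ is the size of the largest Jordan block at λ.

For λ = -4: rank(A + 4I) = 2, and the largest Jordan block has size 2 (the smallest k with rank((A + 4I)^k) = rank((A + 4I)^(k+1))).
For λ = 2: rank(A - 2I) = 2, and the largest Jordan block has size 1 (the smallest k with rank((A - 2I)^k) = rank((A - 2I)^(k+1))).

So m_A(x) = (x - 2)(x + 4)^2.

m_A(x) = (x - 2)(x + 4)^2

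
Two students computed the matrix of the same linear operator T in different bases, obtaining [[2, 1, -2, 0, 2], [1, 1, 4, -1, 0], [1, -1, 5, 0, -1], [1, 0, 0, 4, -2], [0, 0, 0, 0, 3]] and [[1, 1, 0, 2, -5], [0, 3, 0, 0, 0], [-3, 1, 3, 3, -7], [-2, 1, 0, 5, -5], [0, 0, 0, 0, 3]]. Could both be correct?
Both have characteristic polynomial (x - 3)^5, but the minimal polynomial of A is (x - 3)^3 while the minimal polynomial of B is (x - 3)^2. The minimal polynomial is a similarity invariant, so A and B are not similar.

No.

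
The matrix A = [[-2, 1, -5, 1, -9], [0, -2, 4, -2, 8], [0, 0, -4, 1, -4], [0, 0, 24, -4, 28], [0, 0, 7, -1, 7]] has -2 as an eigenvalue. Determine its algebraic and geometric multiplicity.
The characteristic polynomial is (x - 3)(x + 2)^4, so the factor x + 2 appears with exponent 4: the algebraic multiplicity is 4.

rank(A + 2I) = 3, so the eigenspace has dimension 5 - 3 = 2: the geometric multiplicity is 2.

Since 2 < 4, A is not diagonalizable.

algebraic multiplicity 4, geometric multiplicity 2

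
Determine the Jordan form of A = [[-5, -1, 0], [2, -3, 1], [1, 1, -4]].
J = [[-4, 1, 0], [0, -4, 1], [0, 0, -4]]

The characteristic polynomial is det(xI - A) = (x + 4)^3, so the eigenvalues are -4 (algebraic multiplicity 3).

For λ = -4: rank(A + 4I) = 2, rank((A + 4I)^2) = 1, rank((A + 4I)^3) = 0. The eigenspace has dimension 3 - 2 = 1, so there is 1 Jordan block; the rank sequence gives block sizes [3].

Assembling the blocks gives the Jordan form J above.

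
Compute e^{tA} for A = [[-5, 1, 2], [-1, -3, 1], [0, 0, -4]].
e^{tA} = [[(1 - t)*e^{-4*t}, t*e^{-4*t}, t*(4 - t)*e^{-4*t}/2], [-t*e^{-4*t}, (t + 1)*e^{-4*t}, t*(2 - t)*e^{-4*t}/2], [0, 0, e^{-4*t}]]

A has Jordan form J = [[-4, 1, 0], [0, -4, 1], [0, 0, -4]] with A = PJP^{-1}, so e^{tA} = P e^{tJ} P^{-1}.

For a Jordan block J_k(λ), e^{tJ_k(λ)} = e^{λt} · (I + tN + t^2 N^2/2! + ... + t^{k-1} N^{k-1}/(k-1)!) where N is the nilpotent superdiagonal part.

Assembling the blocks and conjugating back gives the entries of e^{tA} as shown above.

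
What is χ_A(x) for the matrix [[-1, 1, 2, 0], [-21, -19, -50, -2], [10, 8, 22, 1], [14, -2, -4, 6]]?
χ_A(x) = (x - 6)^2(x + 2)^2

xI - A = [[x + 1, -1, -2, 0], [21, x + 19, 50, 2], [-10, -8, x - 22, -1], [-14, 2, 4, x - 6]].

Expanding det(xI - A) along the first row:
det(xI - A) = + (x + 1)·det([[x + 19, 50, 2], [-8, x - 22, -1], [2, 4, x - 6]]) - (-1)·det([[21, 50, 2], [-10, x - 22, -1], [-14, 4, x - 6]]) + (-2)·det([[21, x + 19, 2], [-10, -8, -1], [-14, 2, x - 6]]) - (0)·det([[21, x + 19, 50], [-10, -8, x - 22], [-14, 2, 4]]).

Evaluating gives χ_A(x) = x^4 - 8x^3 - 8x^2 + 96x + 144 = (x - 6)^2(x + 2)^2.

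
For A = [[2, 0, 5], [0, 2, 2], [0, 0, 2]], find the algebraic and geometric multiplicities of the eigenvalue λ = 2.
The characteristic polynomial is (x - 2)^3, so the factor x - 2 appears with exponent 3: the algebraic multiplicity is 3.

rank(A - 2I) = 1, so the eigenspace has dimension 3 - 1 = 2: the geometric multiplicity is 2.

Since 2 < 3, A is not diagonalizable.

algebraic multiplicity 3, geometric multiplicity 2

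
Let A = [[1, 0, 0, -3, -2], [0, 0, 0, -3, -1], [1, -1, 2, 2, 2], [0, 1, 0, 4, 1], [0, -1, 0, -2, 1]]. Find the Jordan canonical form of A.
J = [[1, 1, 0, 0, 0], [0, 1, 0, 0, 0], [0, 0, 2, 1, 0], [0, 0, 0, 2, 0], [0, 0, 0, 0, 2]]

The characteristic polynomial is det(xI - A) = (x - 2)^3(x - 1)^2, so the eigenvalues are 1 (algebraic multiplicity 2), 2 (algebraic multiplicity 3).

For λ = 1: rank(A - I) = 4, rank((A - I)^2) = 3. The eigenspace has dimension 5 - 4 = 1, so there is 1 Jordan block; the rank sequence gives block sizes [2].

For λ = 2: rank(A - 2I) = 3, rank((A - 2I)^2) = 2. The eigenspace has dimension 5 - 3 = 2, so there are 2 Jordan blocks; the rank sequence gives block sizes [2, 1].

Assembling the blocks gives the Jordan form J above.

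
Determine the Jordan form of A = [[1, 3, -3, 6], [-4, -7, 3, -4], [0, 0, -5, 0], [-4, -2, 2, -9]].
The characteristic polynomial is det(xI - A) = (x + 5)^4, so the eigenvalues are -5 (algebraic multiplicity 4).

For λ = -5: rank(A + 5I) = 2, rank((A + 5I)^2) = 1, rank((A + 5I)^3) = 0. The eigenspace has dimension 4 - 2 = 2, so there are 2 Jordan blocks; the rank sequence gives block sizes [3, 1].

Assembling the blocks gives the Jordan form J above.

J = [[-5, 1, 0, 0], [0, -5, 1, 0], [0, 0, -5, 0], [0, 0, 0, -5]]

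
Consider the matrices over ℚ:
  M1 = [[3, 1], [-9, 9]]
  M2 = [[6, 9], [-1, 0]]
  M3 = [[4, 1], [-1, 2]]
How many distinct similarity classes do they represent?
Characteristic polynomials: χ_{M1} = (x - 6)^2, χ_{M2} = (x - 3)^2, χ_{M3} = (x - 3)^2.

{M1}: invariant factors (x - 6)^2.

{M2, M3}: invariant factors (x - 3)^2.

Matrices are similar if and only if their invariant-factor lists agree; the partition into similarity classes is {M1}, {M2, M3}.

2 classes: {M1}, {M2, M3}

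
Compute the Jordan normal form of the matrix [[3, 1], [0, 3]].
J = [[3, 1], [0, 3]]

The characteristic polynomial is det(xI - A) = (x - 3)^2, so the eigenvalues are 3 (algebraic multiplicity 2).

For λ = 3: rank(A - 3I) = 1, rank((A - 3I)^2) = 0. The eigenspace has dimension 2 - 1 = 1, so there is 1 Jordan block; the rank sequence gives block sizes [2].

Assembling the blocks gives the Jordan form J above.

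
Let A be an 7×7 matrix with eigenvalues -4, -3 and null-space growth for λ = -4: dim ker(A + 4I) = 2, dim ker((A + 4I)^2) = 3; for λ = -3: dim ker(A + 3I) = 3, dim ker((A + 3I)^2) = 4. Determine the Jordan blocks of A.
λ = -4: successive nullity increments [2, 1] count blocks of size ≥ k; block sizes are [2, 1].
λ = -3: successive nullity increments [3, 1] count blocks of size ≥ k; block sizes are [2, 1, 1].

Jordan blocks: (-4, 2), (-4, 1), (-3, 2), (-3, 1), (-3, 1)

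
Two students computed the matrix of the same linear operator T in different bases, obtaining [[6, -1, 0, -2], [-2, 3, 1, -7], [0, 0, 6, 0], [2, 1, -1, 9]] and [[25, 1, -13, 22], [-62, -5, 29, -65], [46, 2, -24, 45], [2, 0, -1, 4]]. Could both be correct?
trace(A) = 24 but trace(B) = 0. The trace is a similarity invariant, so A and B are not similar.

No.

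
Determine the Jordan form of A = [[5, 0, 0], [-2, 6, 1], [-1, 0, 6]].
The characteristic polynomial is det(xI - A) = (x - 6)^2(x - 5), so the eigenvalues are 5 (algebraic multiplicity 1), 6 (algebraic multiplicity 2).

For λ = 5: algebraic multiplicity 1 gives one 1×1 block.

For λ = 6: rank(A - 6I) = 2, rank((A - 6I)^2) = 1. The eigenspace has dimension 3 - 2 = 1, so there is 1 Jordan block; the rank sequence gives block sizes [2].

Assembling the blocks gives the Jordan form J above.

J = [[5, 0, 0], [0, 6, 1], [0, 0, 6]]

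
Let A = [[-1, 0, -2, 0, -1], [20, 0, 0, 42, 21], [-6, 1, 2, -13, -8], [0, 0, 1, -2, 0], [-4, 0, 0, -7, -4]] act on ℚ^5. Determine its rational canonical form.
R = [[0, 0, 0, 0, 9], [1, 0, 0, 0, -27], [0, 1, 0, 0, 21], [0, 0, 1, 0, 3], [0, 0, 0, 1, -5]]

The invariant factors of A (the non-unit diagonal entries of the Smith normal form of xI - A over ℚ[x]) are (x - 1)(x^2 + 3x - 3)^2, each dividing the next. The characteristic polynomial is their product, (x - 1)(x^2 + 3x - 3)^2.

The rational canonical form is the block-diagonal matrix of companion matrices C(f_i):
R = [[0, 0, 0, 0, 9], [1, 0, 0, 0, -27], [0, 1, 0, 0, 21], [0, 0, 1, 0, 3], [0, 0, 0, 1, -5]].

Note the characteristic polynomial does not split into linear factors over ℚ, so A has no Jordan form over ℚ; the rational canonical form exists over any field.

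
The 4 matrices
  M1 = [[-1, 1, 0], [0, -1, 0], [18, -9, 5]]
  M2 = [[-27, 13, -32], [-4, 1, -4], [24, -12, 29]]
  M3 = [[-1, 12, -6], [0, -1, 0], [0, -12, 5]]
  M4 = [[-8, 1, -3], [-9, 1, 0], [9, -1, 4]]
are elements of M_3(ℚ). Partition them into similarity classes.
3 classes: {M1, M2}, {M3}, {M4}

Characteristic polynomials: χ_{M1} = (x - 5)(x + 1)^2, χ_{M2} = (x - 5)(x + 1)^2, χ_{M3} = (x - 5)(x + 1)^2, χ_{M4} = (x - 1)(x + 2)^2.

{M1, M2}: invariant factors (x - 5)(x + 1)^2.

{M3}: invariant factors x + 1, (x - 5)(x + 1).

{M4}: invariant factors (x - 1)(x + 2)^2.

Matrices are similar if and only if their invariant-factor lists agree; the partition into similarity classes is {M1, M2}, {M3}, {M4}.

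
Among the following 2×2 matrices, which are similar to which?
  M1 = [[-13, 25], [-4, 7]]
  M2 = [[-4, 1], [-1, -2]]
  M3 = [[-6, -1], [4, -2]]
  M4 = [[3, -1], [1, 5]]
3 classes: {M1, M2}, {M3}, {M4}

Characteristic polynomials: χ_{M1} = (x + 3)^2, χ_{M2} = (x + 3)^2, χ_{M3} = (x + 4)^2, χ_{M4} = (x - 4)^2.

{M1, M2}: invariant factors (x + 3)^2.

{M3}: invariant factors (x + 4)^2.

{M4}: invariant factors (x - 4)^2.

Matrices are similar if and only if their invariant-factor lists agree; the partition into similarity classes is {M1, M2}, {M3}, {M4}.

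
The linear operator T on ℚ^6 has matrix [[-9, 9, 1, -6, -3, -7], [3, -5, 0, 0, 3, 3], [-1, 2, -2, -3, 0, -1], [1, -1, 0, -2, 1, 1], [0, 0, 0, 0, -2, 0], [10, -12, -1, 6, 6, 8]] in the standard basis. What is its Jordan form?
The characteristic polynomial is det(xI - A) = (x + 2)^6, so the eigenvalues are -2 (algebraic multiplicity 6).

For λ = -2: rank(A + 2I) = 3, rank((A + 2I)^2) = 1, rank((A + 2I)^3) = 0. The eigenspace has dimension 6 - 3 = 3, so there are 3 Jordan blocks; the rank sequence gives block sizes [3, 2, 1].

Assembling the blocks gives the Jordan form J above.

J = [[-2, 1, 0, 0, 0, 0], [0, -2, 1, 0, 0, 0], [0, 0, -2, 0, 0, 0], [0, 0, 0, -2, 1, 0], [0, 0, 0, 0, -2, 0], [0, 0, 0, 0, 0, -2]]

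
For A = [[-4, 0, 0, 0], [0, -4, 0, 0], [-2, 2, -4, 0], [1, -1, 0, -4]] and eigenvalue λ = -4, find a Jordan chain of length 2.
v_1 = [[0, 1, 0, 0]]^T, v_2 = [[0, 0, 2, -1]]^T

We seek v_1 ∈ ker((A + 4I)^2) \ ker(A + 4I), then set v_{i+1} = (A + 4I) v_i.

One such chain is v_1 = [[0, 1, 0, 0]]^T, v_2 = [[0, 0, 2, -1]]^T. Check: (A + 4I) v_2 = [[0, 0, 0, 0]]^T = 0.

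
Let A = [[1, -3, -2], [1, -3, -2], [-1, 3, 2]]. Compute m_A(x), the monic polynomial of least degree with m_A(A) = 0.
The characteristic polynomial factors as x^3. The minimal polynomial is ∏(x - λ)^{k_λ} where k_λ is the size of the largest Jordan block at λ.

For λ = 0: rank(A) = 1, and the largest Jordan block has size 2 (the smallest k with rank(A^k) = rank(A^(k+1))).

So m_A(x) = x^2.

m_A(x) = x^2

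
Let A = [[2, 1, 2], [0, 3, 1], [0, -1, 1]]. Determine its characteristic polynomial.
xI - A = [[x - 2, -1, -2], [0, x - 3, -1], [0, 1, x - 1]].

Expanding det(xI - A) along the first row:
det(xI - A) = + (x - 2)·det([[x - 3, -1], [1, x - 1]]) - (-1)·det([[0, -1], [0, x - 1]]) + (-2)·det([[0, x - 3], [0, 1]]).

Evaluating gives χ_A(x) = x^3 - 6x^2 + 12x - 8 = (x - 2)^3.

χ_A(x) = (x - 2)^3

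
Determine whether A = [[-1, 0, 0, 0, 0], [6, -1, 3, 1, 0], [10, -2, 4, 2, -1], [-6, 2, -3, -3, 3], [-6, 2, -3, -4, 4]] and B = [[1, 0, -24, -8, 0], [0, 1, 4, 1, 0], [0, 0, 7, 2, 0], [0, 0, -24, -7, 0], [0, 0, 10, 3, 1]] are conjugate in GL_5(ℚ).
No.

Both have characteristic polynomial (x - 1)^4(x + 1) and minimal polynomial (x - 1)^2(x + 1). But rank(A - I) = 3 for A while rank(B - I) = 2 for B, so the number of Jordan blocks at λ = 1 differs. A and B are not similar.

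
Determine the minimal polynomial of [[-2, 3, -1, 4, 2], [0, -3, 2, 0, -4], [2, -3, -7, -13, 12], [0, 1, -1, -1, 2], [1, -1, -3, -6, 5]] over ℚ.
The characteristic polynomial factors as (x + 1)^2(x + 2)^3. The minimal polynomial is ∏(x - λ)^{k_λ} where k_λ is the size of the largest Jordan block at λ.

For λ = -2: rank(A + 2I) = 4, and the largest Jordan block has size 3 (the smallest k with rank((A + 2I)^k) = rank((A + 2I)^(k+1))).
For λ = -1: rank(A + I) = 3, and the largest Jordan block has size 1 (the smallest k with rank((A + I)^k) = rank((A + I)^(k+1))).

So m_A(x) = (x + 1)(x + 2)^3.

m_A(x) = (x + 1)(x + 2)^3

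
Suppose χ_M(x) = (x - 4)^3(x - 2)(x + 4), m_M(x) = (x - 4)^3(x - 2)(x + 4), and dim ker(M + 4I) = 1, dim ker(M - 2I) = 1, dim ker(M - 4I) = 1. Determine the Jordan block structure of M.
λ = -4: algebraic multiplicity 1 (exponent in χ_M), largest block size 1 (exponent in m_M), 1 block (geometric multiplicity). This forces block sizes [1].
λ = 2: algebraic multiplicity 1 (exponent in χ_M), largest block size 1 (exponent in m_M), 1 block (geometric multiplicity). This forces block sizes [1].
λ = 4: algebraic multiplicity 3 (exponent in χ_M), largest block size 3 (exponent in m_M), 1 block (geometric multiplicity). This forces block sizes [3].

Jordan blocks: (-4, 1), (2, 1), (4, 3)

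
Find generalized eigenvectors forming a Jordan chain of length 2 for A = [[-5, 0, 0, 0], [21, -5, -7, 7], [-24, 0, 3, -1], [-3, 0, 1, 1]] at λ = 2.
v_1 = [[0, -1, 1, 0]]^T, v_2 = [[0, 0, 1, 1]]^T

We seek v_1 ∈ ker((A - 2I)^2) \ ker(A - 2I), then set v_{i+1} = (A - 2I) v_i.

One such chain is v_1 = [[0, -1, 1, 0]]^T, v_2 = [[0, 0, 1, 1]]^T. Check: (A - 2I) v_2 = [[0, 0, 0, 0]]^T = 0.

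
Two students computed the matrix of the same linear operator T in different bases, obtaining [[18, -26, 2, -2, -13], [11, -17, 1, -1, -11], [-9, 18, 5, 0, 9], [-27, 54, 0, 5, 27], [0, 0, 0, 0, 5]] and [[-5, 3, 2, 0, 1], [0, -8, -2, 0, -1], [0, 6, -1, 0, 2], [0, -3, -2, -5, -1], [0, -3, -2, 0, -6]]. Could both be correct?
trace(A) = 16 but trace(B) = -25. The trace is a similarity invariant, so A and B are not similar.

No.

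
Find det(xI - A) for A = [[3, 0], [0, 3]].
χ_A(x) = (x - 3)^2

xI - A = [[x - 3, 0], [0, x - 3]].

Expanding det(xI - A) along the first row:
det(xI - A) = + (x - 3)·det([[x - 3]]) - (0)·det([[0]]).

Evaluating gives χ_A(x) = x^2 - 6x + 9 = (x - 3)^2.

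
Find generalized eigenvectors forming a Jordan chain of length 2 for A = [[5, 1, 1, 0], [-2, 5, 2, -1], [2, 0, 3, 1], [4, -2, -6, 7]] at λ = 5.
v_1 = [[0, 1, 0, 0]]^T, v_2 = [[1, 0, 0, -2]]^T

We seek v_1 ∈ ker((A - 5I)^2) \ ker(A - 5I), then set v_{i+1} = (A - 5I) v_i.

One such chain is v_1 = [[0, 1, 0, 0]]^T, v_2 = [[1, 0, 0, -2]]^T. Check: (A - 5I) v_2 = [[0, 0, 0, 0]]^T = 0.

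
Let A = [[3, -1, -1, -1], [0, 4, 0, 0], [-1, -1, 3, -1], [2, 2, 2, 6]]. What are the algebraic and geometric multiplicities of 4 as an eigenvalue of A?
algebraic multiplicity 4, geometric multiplicity 3

The characteristic polynomial is (x - 4)^4, so the factor x - 4 appears with exponent 4: the algebraic multiplicity is 4.

rank(A - 4I) = 1, so the eigenspace has dimension 4 - 1 = 3: the geometric multiplicity is 3.

Since 3 < 4, A is not diagonalizable.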